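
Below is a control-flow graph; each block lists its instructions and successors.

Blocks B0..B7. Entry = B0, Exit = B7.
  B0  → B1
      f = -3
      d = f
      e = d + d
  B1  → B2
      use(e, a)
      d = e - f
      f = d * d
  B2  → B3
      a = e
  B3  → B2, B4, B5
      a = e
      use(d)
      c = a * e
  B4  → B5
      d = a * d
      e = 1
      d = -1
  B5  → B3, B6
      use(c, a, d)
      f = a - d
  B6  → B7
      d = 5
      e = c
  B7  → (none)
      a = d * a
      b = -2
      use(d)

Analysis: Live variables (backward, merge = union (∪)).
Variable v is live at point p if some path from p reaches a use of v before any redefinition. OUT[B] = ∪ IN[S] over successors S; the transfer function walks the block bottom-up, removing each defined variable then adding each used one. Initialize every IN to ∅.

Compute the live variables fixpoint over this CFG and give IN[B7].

Per-block solution:
  B0: | IN={a} | OUT={a, e, f}
  B1: | IN={a, e, f} | OUT={d, e}
  B2: | IN={d, e} | OUT={d, e}
  B3: | IN={d, e} | OUT={a, c, d, e}
  B4: | IN={a, c, d} | OUT={a, c, d, e}
  B5: | IN={a, c, d, e} | OUT={a, c, d, e}
  B6: | IN={a, c} | OUT={a, d}
  B7: | IN={a, d} | OUT={}

B7 is the boundary node: OUT[B7] = {}
Applying B7's transfer function to that OUT value gives IN[B7] (row B7 above).

Answer: {a, d}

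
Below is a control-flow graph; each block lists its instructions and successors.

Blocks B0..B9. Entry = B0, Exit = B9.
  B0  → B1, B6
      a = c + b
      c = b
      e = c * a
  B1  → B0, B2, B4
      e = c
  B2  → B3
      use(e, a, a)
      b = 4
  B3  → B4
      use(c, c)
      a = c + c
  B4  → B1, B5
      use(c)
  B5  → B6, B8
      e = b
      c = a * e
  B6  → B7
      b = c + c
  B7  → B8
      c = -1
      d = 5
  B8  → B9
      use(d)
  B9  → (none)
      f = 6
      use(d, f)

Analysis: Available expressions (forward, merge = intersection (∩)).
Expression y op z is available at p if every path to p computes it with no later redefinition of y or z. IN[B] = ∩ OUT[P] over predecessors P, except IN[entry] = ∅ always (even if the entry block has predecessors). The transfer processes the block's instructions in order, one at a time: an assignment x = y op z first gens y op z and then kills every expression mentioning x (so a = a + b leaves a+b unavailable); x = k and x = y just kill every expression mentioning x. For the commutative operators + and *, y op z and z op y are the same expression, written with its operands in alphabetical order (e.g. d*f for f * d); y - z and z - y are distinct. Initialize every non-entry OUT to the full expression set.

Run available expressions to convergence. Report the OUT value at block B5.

Answer: {a*e}

Working:
Converged values:
  B0:  IN={}  OUT={a*c}
  B1:  IN={}  OUT={}
  B2:  IN={}  OUT={}
  B3:  IN={}  OUT={c+c}
  B4:  IN={}  OUT={}
  B5:  IN={}  OUT={a*e}
  B6:  IN={}  OUT={c+c}
  B7:  IN={c+c}  OUT={}
  B8:  IN={}  OUT={}
  B9:  IN={}  OUT={}

Merge at B5: IN[B5] = OUT[B4] = {}
Applying B5's transfer function to that IN value gives OUT[B5] (row B5 above).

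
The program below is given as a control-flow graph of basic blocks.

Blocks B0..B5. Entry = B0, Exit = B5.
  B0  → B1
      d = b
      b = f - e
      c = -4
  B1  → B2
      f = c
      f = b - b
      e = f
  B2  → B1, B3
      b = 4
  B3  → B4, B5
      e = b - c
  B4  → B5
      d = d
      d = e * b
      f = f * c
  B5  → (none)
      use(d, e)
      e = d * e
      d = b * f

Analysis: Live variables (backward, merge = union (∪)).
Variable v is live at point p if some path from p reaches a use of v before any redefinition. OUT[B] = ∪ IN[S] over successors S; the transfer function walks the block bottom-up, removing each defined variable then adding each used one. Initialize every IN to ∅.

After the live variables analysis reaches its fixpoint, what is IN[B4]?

Answer: {b, c, d, e, f}

Trace:
Per-block solution:
  B0:   IN={b, e, f}   OUT={b, c, d}
  B1:   IN={b, c, d}   OUT={c, d, f}
  B2:   IN={c, d, f}   OUT={b, c, d, f}
  B3:   IN={b, c, d, f}   OUT={b, c, d, e, f}
  B4:   IN={b, c, d, e, f}   OUT={b, d, e, f}
  B5:   IN={b, d, e, f}   OUT={}

Merge at B4: OUT[B4] = IN[B5] = {b, d, e, f}
Applying B4's transfer function to that OUT value gives IN[B4] (row B4 above).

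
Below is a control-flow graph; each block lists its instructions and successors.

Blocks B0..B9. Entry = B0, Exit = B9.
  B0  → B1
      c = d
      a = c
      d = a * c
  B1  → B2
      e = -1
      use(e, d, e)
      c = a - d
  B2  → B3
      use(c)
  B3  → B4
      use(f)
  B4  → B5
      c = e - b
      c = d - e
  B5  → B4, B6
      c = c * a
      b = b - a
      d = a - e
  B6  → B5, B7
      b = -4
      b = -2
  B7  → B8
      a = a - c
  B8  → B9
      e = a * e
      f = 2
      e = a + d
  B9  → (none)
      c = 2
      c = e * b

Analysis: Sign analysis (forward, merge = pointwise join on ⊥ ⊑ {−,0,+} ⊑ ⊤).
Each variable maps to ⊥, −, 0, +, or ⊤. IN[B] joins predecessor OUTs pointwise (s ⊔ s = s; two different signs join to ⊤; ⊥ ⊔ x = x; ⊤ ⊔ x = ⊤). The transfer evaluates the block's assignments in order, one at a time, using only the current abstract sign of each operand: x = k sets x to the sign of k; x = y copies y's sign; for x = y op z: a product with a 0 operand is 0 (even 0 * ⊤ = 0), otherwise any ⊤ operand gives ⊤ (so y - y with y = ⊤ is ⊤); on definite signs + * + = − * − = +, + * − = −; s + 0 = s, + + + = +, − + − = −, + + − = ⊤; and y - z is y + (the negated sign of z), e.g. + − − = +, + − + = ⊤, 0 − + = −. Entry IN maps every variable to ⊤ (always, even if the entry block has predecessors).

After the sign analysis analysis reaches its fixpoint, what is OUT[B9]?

Per-block solution:
  B0:   IN=(all ⊤)   OUT=(all ⊤)
  B1:   IN=(all ⊤)   OUT={e:-; rest ⊤}
  B2:   IN={e:-; rest ⊤}   OUT={e:-; rest ⊤}
  B3:   IN={e:-; rest ⊤}   OUT={e:-; rest ⊤}
  B4:   IN={e:-; rest ⊤}   OUT={e:-; rest ⊤}
  B5:   IN={e:-; rest ⊤}   OUT={e:-; rest ⊤}
  B6:   IN={e:-; rest ⊤}   OUT={b:-, e:-; rest ⊤}
  B7:   IN={b:-, e:-; rest ⊤}   OUT={b:-, e:-; rest ⊤}
  B8:   IN={b:-, e:-; rest ⊤}   OUT={b:-, f:+; rest ⊤}
  B9:   IN={b:-, f:+; rest ⊤}   OUT={b:-, f:+; rest ⊤}

Merge at B9: IN[B9] = OUT[B8] = {a: ⊤, b: -, c: ⊤, d: ⊤, e: ⊤, f: +}
Applying B9's transfer function to that IN value gives OUT[B9] (row B9 above).

Answer: {a: ⊤, b: -, c: ⊤, d: ⊤, e: ⊤, f: +}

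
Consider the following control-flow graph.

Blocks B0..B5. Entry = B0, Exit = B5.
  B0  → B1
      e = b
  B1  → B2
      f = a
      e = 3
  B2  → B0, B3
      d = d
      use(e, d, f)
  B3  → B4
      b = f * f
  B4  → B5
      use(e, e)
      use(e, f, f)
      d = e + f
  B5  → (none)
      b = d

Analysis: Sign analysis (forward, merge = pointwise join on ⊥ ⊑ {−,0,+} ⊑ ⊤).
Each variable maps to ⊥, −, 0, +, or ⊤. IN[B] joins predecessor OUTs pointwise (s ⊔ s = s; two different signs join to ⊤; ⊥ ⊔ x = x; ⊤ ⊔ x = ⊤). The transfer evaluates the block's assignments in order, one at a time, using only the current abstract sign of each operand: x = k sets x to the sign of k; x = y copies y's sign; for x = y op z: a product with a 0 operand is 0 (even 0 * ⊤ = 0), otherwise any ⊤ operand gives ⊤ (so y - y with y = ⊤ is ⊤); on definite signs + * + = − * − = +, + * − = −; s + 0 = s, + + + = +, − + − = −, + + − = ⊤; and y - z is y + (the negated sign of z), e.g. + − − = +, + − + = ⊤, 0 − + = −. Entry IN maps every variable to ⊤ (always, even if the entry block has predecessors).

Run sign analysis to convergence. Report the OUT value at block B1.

Answer: {a: ⊤, b: ⊤, c: ⊤, d: ⊤, e: +, f: ⊤}

Derivation:
Converged values:
  B0:  IN=(all ⊤)  OUT=(all ⊤)
  B1:  IN=(all ⊤)  OUT={e:+; rest ⊤}
  B2:  IN={e:+; rest ⊤}  OUT={e:+; rest ⊤}
  B3:  IN={e:+; rest ⊤}  OUT={e:+; rest ⊤}
  B4:  IN={e:+; rest ⊤}  OUT={e:+; rest ⊤}
  B5:  IN={e:+; rest ⊤}  OUT={e:+; rest ⊤}

Merge at B1: IN[B1] = OUT[B0] = {a: ⊤, b: ⊤, c: ⊤, d: ⊤, e: ⊤, f: ⊤}
Applying B1's transfer function to that IN value gives OUT[B1] (row B1 above).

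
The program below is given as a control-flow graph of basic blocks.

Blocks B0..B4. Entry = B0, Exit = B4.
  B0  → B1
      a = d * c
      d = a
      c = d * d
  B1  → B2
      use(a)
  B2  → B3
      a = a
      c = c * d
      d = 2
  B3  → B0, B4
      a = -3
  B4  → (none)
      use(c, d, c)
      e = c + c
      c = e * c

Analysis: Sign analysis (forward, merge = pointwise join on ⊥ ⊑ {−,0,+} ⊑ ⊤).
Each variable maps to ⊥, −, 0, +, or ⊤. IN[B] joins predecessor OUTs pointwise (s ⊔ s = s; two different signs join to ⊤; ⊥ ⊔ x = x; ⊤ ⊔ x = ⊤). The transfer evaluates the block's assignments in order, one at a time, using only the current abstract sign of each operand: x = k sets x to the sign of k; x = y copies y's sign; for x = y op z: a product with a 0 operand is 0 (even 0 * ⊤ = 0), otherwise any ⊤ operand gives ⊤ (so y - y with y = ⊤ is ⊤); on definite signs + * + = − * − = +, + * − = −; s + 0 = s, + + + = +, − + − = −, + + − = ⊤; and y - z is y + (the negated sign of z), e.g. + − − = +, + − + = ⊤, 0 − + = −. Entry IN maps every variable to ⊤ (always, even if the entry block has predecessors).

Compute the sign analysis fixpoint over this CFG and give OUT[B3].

Per-block solution:
  B0: | IN=(all ⊤) | OUT=(all ⊤)
  B1: | IN=(all ⊤) | OUT=(all ⊤)
  B2: | IN=(all ⊤) | OUT={d:+; rest ⊤}
  B3: | IN={d:+; rest ⊤} | OUT={a:-, d:+; rest ⊤}
  B4: | IN={a:-, d:+; rest ⊤} | OUT={a:-, d:+; rest ⊤}

Merge at B3: IN[B3] = OUT[B2] = {a: ⊤, b: ⊤, c: ⊤, d: +, e: ⊤, f: ⊤}
Applying B3's transfer function to that IN value gives OUT[B3] (row B3 above).

Answer: {a: -, b: ⊤, c: ⊤, d: +, e: ⊤, f: ⊤}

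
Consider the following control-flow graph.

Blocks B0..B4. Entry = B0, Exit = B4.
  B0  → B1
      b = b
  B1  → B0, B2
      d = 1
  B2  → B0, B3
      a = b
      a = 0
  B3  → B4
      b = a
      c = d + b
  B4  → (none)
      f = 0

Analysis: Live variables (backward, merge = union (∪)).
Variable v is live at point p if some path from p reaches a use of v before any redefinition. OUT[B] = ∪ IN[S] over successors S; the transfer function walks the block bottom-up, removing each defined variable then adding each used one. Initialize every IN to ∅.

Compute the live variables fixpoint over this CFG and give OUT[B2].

Fixpoint table:
  B0: | IN={b} | OUT={b}
  B1: | IN={b} | OUT={b, d}
  B2: | IN={b, d} | OUT={a, b, d}
  B3: | IN={a, d} | OUT={}
  B4: | IN={} | OUT={}

Merge at B2: OUT[B2] = IN[B0] ⊔ IN[B3] = {a, b, d}

Answer: {a, b, d}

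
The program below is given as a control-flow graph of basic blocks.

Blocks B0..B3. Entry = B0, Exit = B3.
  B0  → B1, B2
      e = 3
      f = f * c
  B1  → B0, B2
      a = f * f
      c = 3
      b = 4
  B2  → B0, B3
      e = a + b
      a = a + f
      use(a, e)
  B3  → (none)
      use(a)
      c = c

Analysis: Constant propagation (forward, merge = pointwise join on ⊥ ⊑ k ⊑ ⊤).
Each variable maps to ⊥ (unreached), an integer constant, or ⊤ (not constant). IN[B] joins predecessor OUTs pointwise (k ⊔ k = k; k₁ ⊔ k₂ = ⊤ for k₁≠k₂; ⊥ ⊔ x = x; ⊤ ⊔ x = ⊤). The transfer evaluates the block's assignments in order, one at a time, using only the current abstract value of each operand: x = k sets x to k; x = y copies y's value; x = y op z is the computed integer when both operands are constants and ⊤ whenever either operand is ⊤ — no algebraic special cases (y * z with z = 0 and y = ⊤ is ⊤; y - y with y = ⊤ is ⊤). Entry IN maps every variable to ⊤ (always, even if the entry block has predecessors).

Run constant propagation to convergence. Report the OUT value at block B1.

Per-block solution:
  B0:  IN=(all ⊤)  OUT={e:3; rest ⊤}
  B1:  IN={e:3; rest ⊤}  OUT={b:4, c:3, e:3; rest ⊤}
  B2:  IN={e:3; rest ⊤}  OUT=(all ⊤)
  B3:  IN=(all ⊤)  OUT=(all ⊤)

Merge at B1: IN[B1] = OUT[B0] = {a: ⊤, b: ⊤, c: ⊤, d: ⊤, e: 3, f: ⊤}
Applying B1's transfer function to that IN value gives OUT[B1] (row B1 above).

Answer: {a: ⊤, b: 4, c: 3, d: ⊤, e: 3, f: ⊤}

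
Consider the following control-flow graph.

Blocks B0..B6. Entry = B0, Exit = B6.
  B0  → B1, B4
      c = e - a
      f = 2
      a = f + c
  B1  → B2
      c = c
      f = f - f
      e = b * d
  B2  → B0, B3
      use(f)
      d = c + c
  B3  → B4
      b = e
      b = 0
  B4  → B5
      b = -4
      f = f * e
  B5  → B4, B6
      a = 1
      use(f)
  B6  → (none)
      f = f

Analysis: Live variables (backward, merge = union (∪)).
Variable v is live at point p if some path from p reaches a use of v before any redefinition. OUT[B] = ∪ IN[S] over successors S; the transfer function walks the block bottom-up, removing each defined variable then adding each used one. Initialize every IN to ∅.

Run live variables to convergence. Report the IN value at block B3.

Per-block solution:
  B0:  IN={a, b, d, e}  OUT={a, b, c, d, e, f}
  B1:  IN={a, b, c, d, f}  OUT={a, b, c, e, f}
  B2:  IN={a, b, c, e, f}  OUT={a, b, d, e, f}
  B3:  IN={e, f}  OUT={e, f}
  B4:  IN={e, f}  OUT={e, f}
  B5:  IN={e, f}  OUT={e, f}
  B6:  IN={f}  OUT={}

Merge at B3: OUT[B3] = IN[B4] = {e, f}
Applying B3's transfer function to that OUT value gives IN[B3] (row B3 above).

Answer: {e, f}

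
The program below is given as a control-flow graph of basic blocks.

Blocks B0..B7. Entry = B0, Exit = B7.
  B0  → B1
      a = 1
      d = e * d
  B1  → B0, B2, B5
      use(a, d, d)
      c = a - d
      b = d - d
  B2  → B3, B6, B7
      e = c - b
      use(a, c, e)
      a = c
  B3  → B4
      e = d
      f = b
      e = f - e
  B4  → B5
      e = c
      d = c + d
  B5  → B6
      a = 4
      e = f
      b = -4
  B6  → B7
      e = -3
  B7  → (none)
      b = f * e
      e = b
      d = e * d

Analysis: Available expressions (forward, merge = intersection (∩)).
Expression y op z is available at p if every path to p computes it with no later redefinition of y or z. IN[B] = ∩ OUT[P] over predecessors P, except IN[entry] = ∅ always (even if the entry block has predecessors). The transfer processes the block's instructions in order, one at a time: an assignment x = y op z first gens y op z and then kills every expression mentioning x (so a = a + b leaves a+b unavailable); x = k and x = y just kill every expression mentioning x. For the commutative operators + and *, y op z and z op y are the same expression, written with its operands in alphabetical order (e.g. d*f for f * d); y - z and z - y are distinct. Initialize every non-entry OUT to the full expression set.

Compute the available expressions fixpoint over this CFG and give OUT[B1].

Per-block solution:
  B0:  IN={}  OUT={}
  B1:  IN={}  OUT={a-d, d-d}
  B2:  IN={a-d, d-d}  OUT={c-b, d-d}
  B3:  IN={c-b, d-d}  OUT={c-b, d-d}
  B4:  IN={c-b, d-d}  OUT={c-b}
  B5:  IN={}  OUT={}
  B6:  IN={}  OUT={}
  B7:  IN={}  OUT={}

Merge at B1: IN[B1] = OUT[B0] = {}
Applying B1's transfer function to that IN value gives OUT[B1] (row B1 above).

Answer: {a-d, d-d}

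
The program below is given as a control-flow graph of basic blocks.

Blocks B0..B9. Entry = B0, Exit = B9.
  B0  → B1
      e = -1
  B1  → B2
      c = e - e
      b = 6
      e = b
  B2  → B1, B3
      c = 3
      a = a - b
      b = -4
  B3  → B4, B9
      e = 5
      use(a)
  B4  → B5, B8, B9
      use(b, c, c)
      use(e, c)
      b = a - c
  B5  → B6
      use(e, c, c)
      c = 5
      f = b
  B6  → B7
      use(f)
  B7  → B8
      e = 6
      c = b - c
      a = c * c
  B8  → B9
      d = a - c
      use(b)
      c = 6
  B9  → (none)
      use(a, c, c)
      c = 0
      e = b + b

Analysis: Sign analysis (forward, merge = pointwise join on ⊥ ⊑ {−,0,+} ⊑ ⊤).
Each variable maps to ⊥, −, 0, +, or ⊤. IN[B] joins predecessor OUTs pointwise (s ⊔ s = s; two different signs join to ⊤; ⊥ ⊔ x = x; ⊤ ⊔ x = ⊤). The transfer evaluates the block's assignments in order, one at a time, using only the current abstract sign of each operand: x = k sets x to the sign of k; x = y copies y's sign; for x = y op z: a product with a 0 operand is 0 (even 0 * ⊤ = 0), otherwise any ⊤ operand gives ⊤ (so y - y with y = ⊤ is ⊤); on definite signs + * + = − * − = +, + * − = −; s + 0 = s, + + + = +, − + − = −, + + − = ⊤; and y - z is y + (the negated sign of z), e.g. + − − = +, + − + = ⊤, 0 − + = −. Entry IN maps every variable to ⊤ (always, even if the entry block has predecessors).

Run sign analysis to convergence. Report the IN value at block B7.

Answer: {a: ⊤, b: ⊤, c: +, d: ⊤, e: +, f: ⊤}

Working:
Fixpoint table:
  B0:  IN=(all ⊤)  OUT={e:-; rest ⊤}
  B1:  IN=(all ⊤)  OUT={b:+, e:+; rest ⊤}
  B2:  IN={b:+, e:+; rest ⊤}  OUT={b:-, c:+, e:+; rest ⊤}
  B3:  IN={b:-, c:+, e:+; rest ⊤}  OUT={b:-, c:+, e:+; rest ⊤}
  B4:  IN={b:-, c:+, e:+; rest ⊤}  OUT={c:+, e:+; rest ⊤}
  B5:  IN={c:+, e:+; rest ⊤}  OUT={c:+, e:+; rest ⊤}
  B6:  IN={c:+, e:+; rest ⊤}  OUT={c:+, e:+; rest ⊤}
  B7:  IN={c:+, e:+; rest ⊤}  OUT={e:+; rest ⊤}
  B8:  IN={e:+; rest ⊤}  OUT={c:+, e:+; rest ⊤}
  B9:  IN={c:+, e:+; rest ⊤}  OUT={c:0; rest ⊤}

Merge at B7: IN[B7] = OUT[B6] = {a: ⊤, b: ⊤, c: +, d: ⊤, e: +, f: ⊤}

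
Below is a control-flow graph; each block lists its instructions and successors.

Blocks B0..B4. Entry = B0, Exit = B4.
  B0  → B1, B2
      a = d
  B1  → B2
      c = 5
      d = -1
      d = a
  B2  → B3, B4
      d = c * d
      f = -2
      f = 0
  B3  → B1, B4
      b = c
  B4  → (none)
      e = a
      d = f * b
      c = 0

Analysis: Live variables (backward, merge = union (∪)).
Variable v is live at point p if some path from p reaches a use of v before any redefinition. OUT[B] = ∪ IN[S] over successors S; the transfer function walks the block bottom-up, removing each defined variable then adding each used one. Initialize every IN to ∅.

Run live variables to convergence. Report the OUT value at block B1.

Answer: {a, b, c, d}

Trace:
Fixpoint table:
  B0: | IN={b, c, d} | OUT={a, b, c, d}
  B1: | IN={a, b} | OUT={a, b, c, d}
  B2: | IN={a, b, c, d} | OUT={a, b, c, f}
  B3: | IN={a, c, f} | OUT={a, b, f}
  B4: | IN={a, b, f} | OUT={}

Merge at B1: OUT[B1] = IN[B2] = {a, b, c, d}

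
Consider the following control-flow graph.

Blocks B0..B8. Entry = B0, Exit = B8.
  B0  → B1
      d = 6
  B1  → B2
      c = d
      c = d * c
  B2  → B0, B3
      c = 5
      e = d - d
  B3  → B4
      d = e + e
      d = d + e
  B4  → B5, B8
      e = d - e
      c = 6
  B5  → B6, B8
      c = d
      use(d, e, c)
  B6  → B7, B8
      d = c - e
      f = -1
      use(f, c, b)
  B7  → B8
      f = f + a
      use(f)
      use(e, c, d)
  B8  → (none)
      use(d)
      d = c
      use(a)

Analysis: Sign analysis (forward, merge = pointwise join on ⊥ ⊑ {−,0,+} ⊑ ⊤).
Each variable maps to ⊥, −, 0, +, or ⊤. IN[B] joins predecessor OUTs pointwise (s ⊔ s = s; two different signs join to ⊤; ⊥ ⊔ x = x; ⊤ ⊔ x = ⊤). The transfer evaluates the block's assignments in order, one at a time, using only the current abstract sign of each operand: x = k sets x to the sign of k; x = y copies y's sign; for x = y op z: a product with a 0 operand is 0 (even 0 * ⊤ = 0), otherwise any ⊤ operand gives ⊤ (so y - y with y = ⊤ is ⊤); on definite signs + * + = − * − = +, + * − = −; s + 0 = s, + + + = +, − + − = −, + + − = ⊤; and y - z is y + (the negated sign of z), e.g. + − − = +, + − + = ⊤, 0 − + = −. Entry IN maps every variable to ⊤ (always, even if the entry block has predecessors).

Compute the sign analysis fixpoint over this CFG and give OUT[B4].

Per-block solution:
  B0:   IN=(all ⊤)   OUT={d:+; rest ⊤}
  B1:   IN={d:+; rest ⊤}   OUT={c:+, d:+; rest ⊤}
  B2:   IN={c:+, d:+; rest ⊤}   OUT={c:+, d:+; rest ⊤}
  B3:   IN={c:+, d:+; rest ⊤}   OUT={c:+; rest ⊤}
  B4:   IN={c:+; rest ⊤}   OUT={c:+; rest ⊤}
  B5:   IN={c:+; rest ⊤}   OUT=(all ⊤)
  B6:   IN=(all ⊤)   OUT={f:-; rest ⊤}
  B7:   IN={f:-; rest ⊤}   OUT=(all ⊤)
  B8:   IN=(all ⊤)   OUT=(all ⊤)

Merge at B4: IN[B4] = OUT[B3] = {a: ⊤, b: ⊤, c: +, d: ⊤, e: ⊤, f: ⊤}
Applying B4's transfer function to that IN value gives OUT[B4] (row B4 above).

Answer: {a: ⊤, b: ⊤, c: +, d: ⊤, e: ⊤, f: ⊤}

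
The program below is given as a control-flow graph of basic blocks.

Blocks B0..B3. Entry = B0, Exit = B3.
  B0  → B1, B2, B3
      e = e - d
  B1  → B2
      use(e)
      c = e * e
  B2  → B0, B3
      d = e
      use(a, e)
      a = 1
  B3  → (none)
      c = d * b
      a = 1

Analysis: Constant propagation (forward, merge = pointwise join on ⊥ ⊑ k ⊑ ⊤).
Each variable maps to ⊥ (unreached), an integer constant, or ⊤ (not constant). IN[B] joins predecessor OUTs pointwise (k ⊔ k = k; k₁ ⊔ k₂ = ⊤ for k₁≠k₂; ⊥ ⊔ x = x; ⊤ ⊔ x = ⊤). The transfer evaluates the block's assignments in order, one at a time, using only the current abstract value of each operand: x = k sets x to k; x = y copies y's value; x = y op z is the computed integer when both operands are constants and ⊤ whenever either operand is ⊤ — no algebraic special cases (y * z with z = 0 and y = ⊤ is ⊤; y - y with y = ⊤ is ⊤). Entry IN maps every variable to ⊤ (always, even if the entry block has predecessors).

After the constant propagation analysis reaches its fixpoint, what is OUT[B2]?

Answer: {a: 1, b: ⊤, c: ⊤, d: ⊤, e: ⊤, f: ⊤}

Trace:
Converged values:
  B0: | IN=(all ⊤) | OUT=(all ⊤)
  B1: | IN=(all ⊤) | OUT=(all ⊤)
  B2: | IN=(all ⊤) | OUT={a:1; rest ⊤}
  B3: | IN=(all ⊤) | OUT={a:1; rest ⊤}

Merge at B2: IN[B2] = OUT[B0] ⊔ OUT[B1] = {a: ⊤, b: ⊤, c: ⊤, d: ⊤, e: ⊤, f: ⊤}
Applying B2's transfer function to that IN value gives OUT[B2] (row B2 above).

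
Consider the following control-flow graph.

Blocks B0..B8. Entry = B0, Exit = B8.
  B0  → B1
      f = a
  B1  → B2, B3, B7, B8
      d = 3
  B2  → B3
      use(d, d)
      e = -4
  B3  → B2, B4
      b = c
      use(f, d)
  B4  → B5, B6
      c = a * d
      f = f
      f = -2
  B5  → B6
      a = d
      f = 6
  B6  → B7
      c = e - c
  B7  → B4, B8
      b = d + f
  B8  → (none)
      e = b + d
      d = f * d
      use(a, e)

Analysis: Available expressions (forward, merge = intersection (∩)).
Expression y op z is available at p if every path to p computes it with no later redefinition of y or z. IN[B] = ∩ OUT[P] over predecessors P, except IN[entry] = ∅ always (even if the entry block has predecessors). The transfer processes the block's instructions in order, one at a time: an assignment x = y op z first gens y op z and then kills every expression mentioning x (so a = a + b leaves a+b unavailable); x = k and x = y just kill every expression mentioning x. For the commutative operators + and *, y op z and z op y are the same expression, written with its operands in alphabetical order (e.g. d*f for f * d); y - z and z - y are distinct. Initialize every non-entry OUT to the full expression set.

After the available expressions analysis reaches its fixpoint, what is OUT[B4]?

Per-block solution:
  B0:   IN={}   OUT={}
  B1:   IN={}   OUT={}
  B2:   IN={}   OUT={}
  B3:   IN={}   OUT={}
  B4:   IN={}   OUT={a*d}
  B5:   IN={a*d}   OUT={}
  B6:   IN={}   OUT={}
  B7:   IN={}   OUT={d+f}
  B8:   IN={}   OUT={}

Merge at B4: IN[B4] = OUT[B3] ∩ OUT[B7] = {}
Applying B4's transfer function to that IN value gives OUT[B4] (row B4 above).

Answer: {a*d}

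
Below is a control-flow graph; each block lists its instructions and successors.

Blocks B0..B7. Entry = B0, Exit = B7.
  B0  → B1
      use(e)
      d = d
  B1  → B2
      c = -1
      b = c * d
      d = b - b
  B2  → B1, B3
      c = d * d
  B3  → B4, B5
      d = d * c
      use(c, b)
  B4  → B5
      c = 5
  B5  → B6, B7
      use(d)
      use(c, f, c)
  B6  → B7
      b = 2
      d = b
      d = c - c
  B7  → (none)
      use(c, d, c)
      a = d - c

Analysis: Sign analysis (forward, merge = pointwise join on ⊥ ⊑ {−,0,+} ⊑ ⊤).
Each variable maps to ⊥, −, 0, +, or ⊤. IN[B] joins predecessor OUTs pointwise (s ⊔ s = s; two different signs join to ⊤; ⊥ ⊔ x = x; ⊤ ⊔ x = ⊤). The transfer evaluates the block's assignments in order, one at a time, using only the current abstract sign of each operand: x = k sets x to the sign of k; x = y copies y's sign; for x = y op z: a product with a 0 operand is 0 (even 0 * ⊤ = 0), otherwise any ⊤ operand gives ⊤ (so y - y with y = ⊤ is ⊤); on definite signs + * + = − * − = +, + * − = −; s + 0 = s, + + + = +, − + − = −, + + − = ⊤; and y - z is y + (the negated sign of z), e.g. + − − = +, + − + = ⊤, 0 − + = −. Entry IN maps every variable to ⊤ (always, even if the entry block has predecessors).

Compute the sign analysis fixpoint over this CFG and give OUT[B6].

Converged values:
  B0:   IN=(all ⊤)   OUT=(all ⊤)
  B1:   IN=(all ⊤)   OUT={c:-; rest ⊤}
  B2:   IN={c:-; rest ⊤}   OUT=(all ⊤)
  B3:   IN=(all ⊤)   OUT=(all ⊤)
  B4:   IN=(all ⊤)   OUT={c:+; rest ⊤}
  B5:   IN=(all ⊤)   OUT=(all ⊤)
  B6:   IN=(all ⊤)   OUT={b:+; rest ⊤}
  B7:   IN=(all ⊤)   OUT=(all ⊤)

Merge at B6: IN[B6] = OUT[B5] = {a: ⊤, b: ⊤, c: ⊤, d: ⊤, e: ⊤, f: ⊤}
Applying B6's transfer function to that IN value gives OUT[B6] (row B6 above).

Answer: {a: ⊤, b: +, c: ⊤, d: ⊤, e: ⊤, f: ⊤}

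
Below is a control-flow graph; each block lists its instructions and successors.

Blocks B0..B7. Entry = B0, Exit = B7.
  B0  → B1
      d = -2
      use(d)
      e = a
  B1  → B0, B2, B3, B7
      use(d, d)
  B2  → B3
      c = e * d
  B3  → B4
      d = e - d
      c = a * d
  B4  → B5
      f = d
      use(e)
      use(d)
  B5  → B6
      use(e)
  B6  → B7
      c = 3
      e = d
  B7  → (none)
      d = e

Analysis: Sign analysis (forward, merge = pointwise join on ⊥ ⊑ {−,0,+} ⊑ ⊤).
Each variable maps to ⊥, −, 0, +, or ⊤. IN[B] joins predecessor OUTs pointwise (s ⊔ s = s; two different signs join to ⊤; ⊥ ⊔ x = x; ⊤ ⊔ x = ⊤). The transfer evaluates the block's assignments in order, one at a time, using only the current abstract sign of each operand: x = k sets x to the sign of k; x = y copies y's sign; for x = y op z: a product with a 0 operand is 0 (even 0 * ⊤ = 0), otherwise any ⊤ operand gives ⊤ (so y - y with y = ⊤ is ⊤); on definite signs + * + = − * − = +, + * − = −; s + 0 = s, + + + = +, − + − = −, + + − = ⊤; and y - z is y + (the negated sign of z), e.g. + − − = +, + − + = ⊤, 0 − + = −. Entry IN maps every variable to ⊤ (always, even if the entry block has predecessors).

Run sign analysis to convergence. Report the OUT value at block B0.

Answer: {a: ⊤, b: ⊤, c: ⊤, d: -, e: ⊤, f: ⊤}

Working:
Per-block solution:
  B0: | IN=(all ⊤) | OUT={d:-; rest ⊤}
  B1: | IN={d:-; rest ⊤} | OUT={d:-; rest ⊤}
  B2: | IN={d:-; rest ⊤} | OUT={d:-; rest ⊤}
  B3: | IN={d:-; rest ⊤} | OUT=(all ⊤)
  B4: | IN=(all ⊤) | OUT=(all ⊤)
  B5: | IN=(all ⊤) | OUT=(all ⊤)
  B6: | IN=(all ⊤) | OUT={c:+; rest ⊤}
  B7: | IN=(all ⊤) | OUT=(all ⊤)

Merge at B0 (entry node, so the boundary value (all ⊤) is joined with the incoming edge(s)): IN[B0] = (all ⊤) ⊔ OUT[B1] = {a: ⊤, b: ⊤, c: ⊤, d: ⊤, e: ⊤, f: ⊤}
Applying B0's transfer function to that IN value gives OUT[B0] (row B0 above).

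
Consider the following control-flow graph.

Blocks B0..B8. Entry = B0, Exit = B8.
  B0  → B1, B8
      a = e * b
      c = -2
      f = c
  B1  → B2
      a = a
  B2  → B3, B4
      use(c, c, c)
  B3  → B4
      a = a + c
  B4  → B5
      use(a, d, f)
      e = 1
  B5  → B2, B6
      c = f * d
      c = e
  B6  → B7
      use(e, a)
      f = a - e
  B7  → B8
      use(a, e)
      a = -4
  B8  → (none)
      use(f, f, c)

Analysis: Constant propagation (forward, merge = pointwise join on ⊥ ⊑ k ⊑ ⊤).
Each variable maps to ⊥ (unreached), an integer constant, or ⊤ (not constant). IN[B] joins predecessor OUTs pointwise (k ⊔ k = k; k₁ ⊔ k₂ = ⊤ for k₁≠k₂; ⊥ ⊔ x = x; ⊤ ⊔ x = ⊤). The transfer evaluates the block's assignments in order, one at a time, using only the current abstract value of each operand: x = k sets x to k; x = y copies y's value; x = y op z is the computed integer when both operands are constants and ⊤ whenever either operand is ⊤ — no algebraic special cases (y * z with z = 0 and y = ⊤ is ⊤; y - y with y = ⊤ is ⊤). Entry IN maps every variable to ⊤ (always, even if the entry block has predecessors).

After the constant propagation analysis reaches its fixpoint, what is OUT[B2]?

Per-block solution:
  B0:  IN=(all ⊤)  OUT={c:-2, f:-2; rest ⊤}
  B1:  IN={c:-2, f:-2; rest ⊤}  OUT={c:-2, f:-2; rest ⊤}
  B2:  IN={f:-2; rest ⊤}  OUT={f:-2; rest ⊤}
  B3:  IN={f:-2; rest ⊤}  OUT={f:-2; rest ⊤}
  B4:  IN={f:-2; rest ⊤}  OUT={e:1, f:-2; rest ⊤}
  B5:  IN={e:1, f:-2; rest ⊤}  OUT={c:1, e:1, f:-2; rest ⊤}
  B6:  IN={c:1, e:1, f:-2; rest ⊤}  OUT={c:1, e:1; rest ⊤}
  B7:  IN={c:1, e:1; rest ⊤}  OUT={a:-4, c:1, e:1; rest ⊤}
  B8:  IN=(all ⊤)  OUT=(all ⊤)

Merge at B2: IN[B2] = OUT[B1] ⊔ OUT[B5] = {a: ⊤, b: ⊤, c: ⊤, d: ⊤, e: ⊤, f: -2}
Applying B2's transfer function to that IN value gives OUT[B2] (row B2 above).

Answer: {a: ⊤, b: ⊤, c: ⊤, d: ⊤, e: ⊤, f: -2}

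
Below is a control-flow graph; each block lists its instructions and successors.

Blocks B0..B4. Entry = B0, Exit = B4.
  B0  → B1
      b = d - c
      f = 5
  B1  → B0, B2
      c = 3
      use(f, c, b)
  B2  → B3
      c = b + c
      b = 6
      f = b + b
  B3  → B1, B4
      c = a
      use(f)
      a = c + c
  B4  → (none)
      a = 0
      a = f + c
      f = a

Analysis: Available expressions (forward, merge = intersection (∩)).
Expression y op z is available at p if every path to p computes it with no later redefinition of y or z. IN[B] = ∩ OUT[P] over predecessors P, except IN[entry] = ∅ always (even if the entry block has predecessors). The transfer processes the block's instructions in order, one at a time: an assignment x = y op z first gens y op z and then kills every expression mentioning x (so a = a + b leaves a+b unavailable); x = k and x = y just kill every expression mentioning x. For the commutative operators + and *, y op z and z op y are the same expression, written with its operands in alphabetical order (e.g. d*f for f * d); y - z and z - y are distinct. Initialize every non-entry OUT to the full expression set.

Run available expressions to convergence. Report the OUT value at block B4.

Answer: {b+b, c+c}

Trace:
Fixpoint table:
  B0:  IN={}  OUT={d-c}
  B1:  IN={}  OUT={}
  B2:  IN={}  OUT={b+b}
  B3:  IN={b+b}  OUT={b+b, c+c}
  B4:  IN={b+b, c+c}  OUT={b+b, c+c}

Merge at B4: IN[B4] = OUT[B3] = {b+b, c+c}
Applying B4's transfer function to that IN value gives OUT[B4] (row B4 above).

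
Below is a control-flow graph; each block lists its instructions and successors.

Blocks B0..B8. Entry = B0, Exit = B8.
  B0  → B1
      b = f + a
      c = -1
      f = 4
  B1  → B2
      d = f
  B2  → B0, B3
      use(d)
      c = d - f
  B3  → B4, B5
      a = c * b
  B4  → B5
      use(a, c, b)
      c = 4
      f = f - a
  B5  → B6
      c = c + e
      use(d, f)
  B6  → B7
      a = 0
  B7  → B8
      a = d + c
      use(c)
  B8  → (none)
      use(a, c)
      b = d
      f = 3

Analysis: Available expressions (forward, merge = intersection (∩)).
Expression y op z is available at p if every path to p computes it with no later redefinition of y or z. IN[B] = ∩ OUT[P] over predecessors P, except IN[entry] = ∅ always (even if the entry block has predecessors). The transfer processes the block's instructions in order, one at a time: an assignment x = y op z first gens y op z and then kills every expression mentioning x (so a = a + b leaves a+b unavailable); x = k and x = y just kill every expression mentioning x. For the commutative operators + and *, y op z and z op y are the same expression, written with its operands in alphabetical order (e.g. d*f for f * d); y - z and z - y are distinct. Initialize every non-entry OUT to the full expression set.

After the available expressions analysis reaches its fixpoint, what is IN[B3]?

Answer: {d-f}

Derivation:
Converged values:
  B0:  IN={}  OUT={}
  B1:  IN={}  OUT={}
  B2:  IN={}  OUT={d-f}
  B3:  IN={d-f}  OUT={b*c, d-f}
  B4:  IN={b*c, d-f}  OUT={}
  B5:  IN={}  OUT={}
  B6:  IN={}  OUT={}
  B7:  IN={}  OUT={c+d}
  B8:  IN={c+d}  OUT={c+d}

Merge at B3: IN[B3] = OUT[B2] = {d-f}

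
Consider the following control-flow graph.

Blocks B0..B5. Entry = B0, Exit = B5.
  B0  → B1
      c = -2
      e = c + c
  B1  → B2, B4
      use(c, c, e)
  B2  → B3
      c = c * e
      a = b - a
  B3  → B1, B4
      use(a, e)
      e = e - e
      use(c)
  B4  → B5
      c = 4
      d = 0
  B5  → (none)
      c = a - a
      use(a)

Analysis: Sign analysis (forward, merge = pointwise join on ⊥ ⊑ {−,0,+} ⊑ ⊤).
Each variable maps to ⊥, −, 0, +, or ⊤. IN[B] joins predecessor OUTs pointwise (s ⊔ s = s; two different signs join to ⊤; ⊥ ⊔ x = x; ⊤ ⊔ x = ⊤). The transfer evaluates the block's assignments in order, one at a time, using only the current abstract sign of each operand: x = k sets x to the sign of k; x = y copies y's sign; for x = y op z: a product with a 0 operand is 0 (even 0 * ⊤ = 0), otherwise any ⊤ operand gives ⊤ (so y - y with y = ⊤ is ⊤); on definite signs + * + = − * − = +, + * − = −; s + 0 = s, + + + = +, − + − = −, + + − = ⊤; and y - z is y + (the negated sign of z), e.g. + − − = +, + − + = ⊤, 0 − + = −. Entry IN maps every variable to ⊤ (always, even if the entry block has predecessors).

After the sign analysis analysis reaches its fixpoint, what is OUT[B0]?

Per-block solution:
  B0:   IN=(all ⊤)   OUT={c:-, e:-; rest ⊤}
  B1:   IN=(all ⊤)   OUT=(all ⊤)
  B2:   IN=(all ⊤)   OUT=(all ⊤)
  B3:   IN=(all ⊤)   OUT=(all ⊤)
  B4:   IN=(all ⊤)   OUT={c:+, d:0; rest ⊤}
  B5:   IN={c:+, d:0; rest ⊤}   OUT={d:0; rest ⊤}

B0 is the boundary node: IN[B0] = {a: ⊤, b: ⊤, c: ⊤, d: ⊤, e: ⊤, f: ⊤}
Applying B0's transfer function to that IN value gives OUT[B0] (row B0 above).

Answer: {a: ⊤, b: ⊤, c: -, d: ⊤, e: -, f: ⊤}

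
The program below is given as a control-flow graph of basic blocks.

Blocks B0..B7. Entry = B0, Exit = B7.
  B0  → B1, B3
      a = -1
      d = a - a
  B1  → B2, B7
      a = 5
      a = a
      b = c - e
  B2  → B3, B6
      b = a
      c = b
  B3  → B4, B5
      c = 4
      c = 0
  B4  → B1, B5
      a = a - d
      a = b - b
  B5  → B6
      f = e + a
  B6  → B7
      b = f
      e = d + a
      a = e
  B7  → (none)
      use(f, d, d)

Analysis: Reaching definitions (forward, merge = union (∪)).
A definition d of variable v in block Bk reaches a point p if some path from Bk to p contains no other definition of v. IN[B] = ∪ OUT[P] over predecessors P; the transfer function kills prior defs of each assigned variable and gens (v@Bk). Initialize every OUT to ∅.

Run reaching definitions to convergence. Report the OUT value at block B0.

Converged values:
  B0:   IN={}   OUT={a@B0, d@B0}
  B1:   IN={a@B0, a@B4, b@B2, c@B3, d@B0}   OUT={a@B1, b@B1, c@B3, d@B0}
  B2:   IN={a@B1, b@B1, c@B3, d@B0}   OUT={a@B1, b@B2, c@B2, d@B0}
  B3:   IN={a@B0, a@B1, b@B2, c@B2, d@B0}   OUT={a@B0, a@B1, b@B2, c@B3, d@B0}
  B4:   IN={a@B0, a@B1, b@B2, c@B3, d@B0}   OUT={a@B4, b@B2, c@B3, d@B0}
  B5:   IN={a@B0, a@B1, a@B4, b@B2, c@B3, d@B0}   OUT={a@B0, a@B1, a@B4, b@B2, c@B3, d@B0, f@B5}
  B6:   IN={a@B0, a@B1, a@B4, b@B2, c@B2, c@B3, d@B0, f@B5}   OUT={a@B6, b@B6, c@B2, c@B3, d@B0, e@B6, f@B5}
  B7:   IN={a@B1, a@B6, b@B1, b@B6, c@B2, c@B3, d@B0, e@B6, f@B5}   OUT={a@B1, a@B6, b@B1, b@B6, c@B2, c@B3, d@B0, e@B6, f@B5}

B0 is the boundary node: IN[B0] = {}
Applying B0's transfer function to that IN value gives OUT[B0] (row B0 above).

Answer: {a@B0, d@B0}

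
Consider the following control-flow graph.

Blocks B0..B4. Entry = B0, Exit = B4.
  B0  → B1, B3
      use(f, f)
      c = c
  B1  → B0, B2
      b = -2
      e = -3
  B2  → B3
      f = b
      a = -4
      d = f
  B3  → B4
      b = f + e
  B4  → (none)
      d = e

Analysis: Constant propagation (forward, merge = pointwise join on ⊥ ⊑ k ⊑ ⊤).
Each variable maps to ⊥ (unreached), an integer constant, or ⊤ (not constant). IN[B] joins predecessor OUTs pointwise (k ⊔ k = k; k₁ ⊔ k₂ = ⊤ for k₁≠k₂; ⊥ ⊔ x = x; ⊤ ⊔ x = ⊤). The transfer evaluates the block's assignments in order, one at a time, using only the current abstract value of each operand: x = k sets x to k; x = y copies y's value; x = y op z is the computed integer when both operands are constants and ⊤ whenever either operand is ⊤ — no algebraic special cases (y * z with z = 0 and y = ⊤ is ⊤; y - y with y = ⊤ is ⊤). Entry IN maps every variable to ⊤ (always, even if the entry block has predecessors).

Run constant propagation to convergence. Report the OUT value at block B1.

Answer: {a: ⊤, b: -2, c: ⊤, d: ⊤, e: -3, f: ⊤}

Derivation:
Per-block solution:
  B0:  IN=(all ⊤)  OUT=(all ⊤)
  B1:  IN=(all ⊤)  OUT={b:-2, e:-3; rest ⊤}
  B2:  IN={b:-2, e:-3; rest ⊤}  OUT={a:-4, b:-2, d:-2, e:-3, f:-2; rest ⊤}
  B3:  IN=(all ⊤)  OUT=(all ⊤)
  B4:  IN=(all ⊤)  OUT=(all ⊤)

Merge at B1: IN[B1] = OUT[B0] = {a: ⊤, b: ⊤, c: ⊤, d: ⊤, e: ⊤, f: ⊤}
Applying B1's transfer function to that IN value gives OUT[B1] (row B1 above).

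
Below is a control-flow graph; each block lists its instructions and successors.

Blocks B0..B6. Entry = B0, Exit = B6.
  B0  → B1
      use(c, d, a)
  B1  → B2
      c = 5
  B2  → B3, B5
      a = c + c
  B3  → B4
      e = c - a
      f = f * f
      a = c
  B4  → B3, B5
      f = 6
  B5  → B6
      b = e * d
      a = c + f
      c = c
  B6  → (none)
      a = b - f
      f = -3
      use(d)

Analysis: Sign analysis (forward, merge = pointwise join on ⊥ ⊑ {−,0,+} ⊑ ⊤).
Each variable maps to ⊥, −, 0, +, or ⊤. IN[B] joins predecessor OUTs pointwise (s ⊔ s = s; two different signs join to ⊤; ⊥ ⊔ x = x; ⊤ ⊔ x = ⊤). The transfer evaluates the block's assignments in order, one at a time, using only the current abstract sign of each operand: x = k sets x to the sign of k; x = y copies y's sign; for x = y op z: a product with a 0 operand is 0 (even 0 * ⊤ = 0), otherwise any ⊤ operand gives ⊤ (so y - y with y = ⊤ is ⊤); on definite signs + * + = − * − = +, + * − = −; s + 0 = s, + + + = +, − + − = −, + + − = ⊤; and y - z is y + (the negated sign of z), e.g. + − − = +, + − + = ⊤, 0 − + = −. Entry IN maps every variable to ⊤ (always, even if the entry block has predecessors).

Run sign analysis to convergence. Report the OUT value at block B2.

Answer: {a: +, b: ⊤, c: +, d: ⊤, e: ⊤, f: ⊤}

Working:
Fixpoint table:
  B0:  IN=(all ⊤)  OUT=(all ⊤)
  B1:  IN=(all ⊤)  OUT={c:+; rest ⊤}
  B2:  IN={c:+; rest ⊤}  OUT={a:+, c:+; rest ⊤}
  B3:  IN={a:+, c:+; rest ⊤}  OUT={a:+, c:+; rest ⊤}
  B4:  IN={a:+, c:+; rest ⊤}  OUT={a:+, c:+, f:+; rest ⊤}
  B5:  IN={a:+, c:+; rest ⊤}  OUT={c:+; rest ⊤}
  B6:  IN={c:+; rest ⊤}  OUT={c:+, f:-; rest ⊤}

Merge at B2: IN[B2] = OUT[B1] = {a: ⊤, b: ⊤, c: +, d: ⊤, e: ⊤, f: ⊤}
Applying B2's transfer function to that IN value gives OUT[B2] (row B2 above).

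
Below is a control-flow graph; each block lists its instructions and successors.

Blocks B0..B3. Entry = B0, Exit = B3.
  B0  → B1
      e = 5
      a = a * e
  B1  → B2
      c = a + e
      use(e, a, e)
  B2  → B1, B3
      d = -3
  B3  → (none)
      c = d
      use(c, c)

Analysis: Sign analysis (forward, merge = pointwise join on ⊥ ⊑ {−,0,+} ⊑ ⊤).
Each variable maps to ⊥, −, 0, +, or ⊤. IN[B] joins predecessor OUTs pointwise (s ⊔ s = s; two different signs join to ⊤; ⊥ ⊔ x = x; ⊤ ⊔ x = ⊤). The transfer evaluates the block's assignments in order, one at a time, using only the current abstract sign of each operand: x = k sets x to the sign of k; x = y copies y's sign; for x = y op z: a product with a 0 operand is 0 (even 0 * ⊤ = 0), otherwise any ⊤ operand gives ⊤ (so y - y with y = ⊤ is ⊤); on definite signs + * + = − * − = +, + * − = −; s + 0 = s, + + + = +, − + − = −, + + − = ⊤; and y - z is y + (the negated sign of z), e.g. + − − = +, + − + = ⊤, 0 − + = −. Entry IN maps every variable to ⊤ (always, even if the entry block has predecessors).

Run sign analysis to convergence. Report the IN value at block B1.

Answer: {a: ⊤, b: ⊤, c: ⊤, d: ⊤, e: +, f: ⊤}

Trace:
Converged values:
  B0: | IN=(all ⊤) | OUT={e:+; rest ⊤}
  B1: | IN={e:+; rest ⊤} | OUT={e:+; rest ⊤}
  B2: | IN={e:+; rest ⊤} | OUT={d:-, e:+; rest ⊤}
  B3: | IN={d:-, e:+; rest ⊤} | OUT={c:-, d:-, e:+; rest ⊤}

Merge at B1: IN[B1] = OUT[B0] ⊔ OUT[B2] = {a: ⊤, b: ⊤, c: ⊤, d: ⊤, e: +, f: ⊤}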